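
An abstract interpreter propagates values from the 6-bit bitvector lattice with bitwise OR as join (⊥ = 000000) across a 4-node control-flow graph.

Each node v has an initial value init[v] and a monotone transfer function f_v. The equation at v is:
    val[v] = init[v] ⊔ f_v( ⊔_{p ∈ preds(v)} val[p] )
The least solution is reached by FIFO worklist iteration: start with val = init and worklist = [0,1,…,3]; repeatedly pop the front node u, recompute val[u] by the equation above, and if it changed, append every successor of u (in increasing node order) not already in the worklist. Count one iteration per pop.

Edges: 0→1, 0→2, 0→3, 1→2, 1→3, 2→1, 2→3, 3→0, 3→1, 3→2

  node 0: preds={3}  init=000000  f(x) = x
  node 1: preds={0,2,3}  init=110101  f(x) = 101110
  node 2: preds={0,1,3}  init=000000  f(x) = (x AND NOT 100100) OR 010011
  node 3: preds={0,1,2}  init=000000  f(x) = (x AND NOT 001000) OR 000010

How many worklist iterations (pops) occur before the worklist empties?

9

Iteration log — 9 steps:
  step 1. node 0  ⊔preds=000000  new=000000  stable
  step 2. node 1  ⊔preds=000000  new=111111  old=110101  +wl: 
  step 3. node 2  ⊔preds=111111  new=011011  old=000000  +wl: 1
  step 4. node 3  ⊔preds=111111  new=110111  old=000000  +wl: 0,2
  step 5. node 1  ⊔preds=111111  new=111111  stable
  step 6. node 0  ⊔preds=110111  new=110111  old=000000  +wl: 1,3
  step 7. node 2  ⊔preds=111111  new=011011  stable
  step 8. node 1  ⊔preds=111111  new=111111  stable
  step 9. node 3  ⊔preds=111111  new=110111  stable

Least fixpoint reached:
  node 0: 110111
  node 1: 111111
  node 2: 011011
  node 3: 110111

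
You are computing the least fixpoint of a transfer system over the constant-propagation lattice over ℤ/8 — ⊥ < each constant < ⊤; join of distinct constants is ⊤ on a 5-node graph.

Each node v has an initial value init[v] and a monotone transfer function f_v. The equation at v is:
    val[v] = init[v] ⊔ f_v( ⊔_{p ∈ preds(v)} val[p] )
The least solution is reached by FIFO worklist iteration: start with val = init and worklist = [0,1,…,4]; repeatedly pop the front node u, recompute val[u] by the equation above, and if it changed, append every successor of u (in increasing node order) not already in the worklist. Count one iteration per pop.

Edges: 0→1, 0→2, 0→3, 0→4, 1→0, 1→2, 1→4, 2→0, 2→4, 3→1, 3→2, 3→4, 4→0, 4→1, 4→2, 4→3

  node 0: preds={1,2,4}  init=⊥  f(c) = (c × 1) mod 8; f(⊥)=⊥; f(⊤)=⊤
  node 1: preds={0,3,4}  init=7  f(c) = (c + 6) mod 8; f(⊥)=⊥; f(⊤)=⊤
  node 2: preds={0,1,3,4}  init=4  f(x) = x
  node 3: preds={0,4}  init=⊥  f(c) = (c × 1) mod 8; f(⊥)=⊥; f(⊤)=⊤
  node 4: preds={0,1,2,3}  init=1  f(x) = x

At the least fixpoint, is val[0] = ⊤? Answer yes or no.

Worklist (9 pops):
  #1 pop 0: in=⊤ → ⊤ (was ⊥); enqueue []
  #2 pop 1: in=⊤ → ⊤ (was 7); enqueue [0]
  #3 pop 2: in=⊤ → ⊤ (was 4); enqueue []
  #4 pop 3: in=⊤ → ⊤ (was ⊥); enqueue [1,2]
  #5 pop 4: in=⊤ → ⊤ (was 1); enqueue [3]
  #6 pop 0: in=⊤ → ⊤ (no change)
  #7 pop 1: in=⊤ → ⊤ (no change)
  #8 pop 2: in=⊤ → ⊤ (no change)
  #9 pop 3: in=⊤ → ⊤ (no change)

Fixpoint:
  val[0] = ⊤
  val[1] = ⊤
  val[2] = ⊤
  val[3] = ⊤
  val[4] = ⊤

yes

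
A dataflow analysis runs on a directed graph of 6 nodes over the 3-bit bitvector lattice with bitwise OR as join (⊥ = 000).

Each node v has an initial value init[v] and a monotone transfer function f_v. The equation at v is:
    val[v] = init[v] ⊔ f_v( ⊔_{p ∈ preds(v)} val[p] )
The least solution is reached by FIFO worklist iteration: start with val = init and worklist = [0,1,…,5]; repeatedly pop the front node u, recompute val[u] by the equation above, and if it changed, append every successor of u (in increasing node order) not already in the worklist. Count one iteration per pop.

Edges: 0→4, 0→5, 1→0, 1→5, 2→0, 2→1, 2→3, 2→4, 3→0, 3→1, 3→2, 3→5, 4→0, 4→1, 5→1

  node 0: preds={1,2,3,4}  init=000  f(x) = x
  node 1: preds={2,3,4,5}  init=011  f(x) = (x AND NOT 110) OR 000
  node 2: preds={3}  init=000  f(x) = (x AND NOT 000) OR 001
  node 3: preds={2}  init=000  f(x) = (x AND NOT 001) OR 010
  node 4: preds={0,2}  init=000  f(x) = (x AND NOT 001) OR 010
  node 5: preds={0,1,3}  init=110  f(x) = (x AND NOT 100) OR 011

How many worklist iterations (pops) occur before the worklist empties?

Iteration log — 13 steps:
  step 1. node 0  ⊔preds=011  new=011  old=000  +wl: 
  step 2. node 1  ⊔preds=110  new=011  stable
  step 3. node 2  ⊔preds=000  new=001  old=000  +wl: 0,1
  step 4. node 3  ⊔preds=001  new=010  old=000  +wl: 2
  step 5. node 4  ⊔preds=011  new=010  old=000  +wl: 
  step 6. node 5  ⊔preds=011  new=111  old=110  +wl: 
  step 7. node 0  ⊔preds=011  new=011  stable
  step 8. node 1  ⊔preds=111  new=011  stable
  step 9. node 2  ⊔preds=010  new=011  old=001  +wl: 0,1,3,4
  step 10. node 0  ⊔preds=011  new=011  stable
  step 11. node 1  ⊔preds=111  new=011  stable
  step 12. node 3  ⊔preds=011  new=010  stable
  step 13. node 4  ⊔preds=011  new=010  stable

Least fixpoint reached:
  node 0: 011
  node 1: 011
  node 2: 011
  node 3: 010
  node 4: 010
  node 5: 111

13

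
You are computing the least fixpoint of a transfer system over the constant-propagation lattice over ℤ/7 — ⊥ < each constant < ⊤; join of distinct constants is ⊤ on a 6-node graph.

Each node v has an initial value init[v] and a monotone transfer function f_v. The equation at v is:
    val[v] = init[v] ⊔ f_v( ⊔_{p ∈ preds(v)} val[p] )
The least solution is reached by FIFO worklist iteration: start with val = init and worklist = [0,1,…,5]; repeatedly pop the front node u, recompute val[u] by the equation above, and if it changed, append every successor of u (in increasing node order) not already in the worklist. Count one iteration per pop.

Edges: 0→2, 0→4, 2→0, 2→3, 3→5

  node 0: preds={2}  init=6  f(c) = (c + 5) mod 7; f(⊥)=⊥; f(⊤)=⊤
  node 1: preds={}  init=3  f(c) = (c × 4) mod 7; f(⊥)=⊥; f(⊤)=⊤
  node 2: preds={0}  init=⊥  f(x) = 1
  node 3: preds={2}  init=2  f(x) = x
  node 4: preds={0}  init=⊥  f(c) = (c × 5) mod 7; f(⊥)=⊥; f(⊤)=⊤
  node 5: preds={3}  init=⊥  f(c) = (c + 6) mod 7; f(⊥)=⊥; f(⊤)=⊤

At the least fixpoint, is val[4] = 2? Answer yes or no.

yes

Iteration log — 7 steps:
  step 1. node 0  ⊔preds=⊥  new=6  stable
  step 2. node 1  ⊔preds=⊥  new=3  stable
  step 3. node 2  ⊔preds=6  new=1  old=⊥  +wl: 0
  step 4. node 3  ⊔preds=1  new=⊤  old=2  +wl: 
  step 5. node 4  ⊔preds=6  new=2  old=⊥  +wl: 
  step 6. node 5  ⊔preds=⊤  new=⊤  old=⊥  +wl: 
  step 7. node 0  ⊔preds=1  new=6  stable

Least fixpoint reached:
  node 0: 6
  node 1: 3
  node 2: 1
  node 3: ⊤
  node 4: 2
  node 5: ⊤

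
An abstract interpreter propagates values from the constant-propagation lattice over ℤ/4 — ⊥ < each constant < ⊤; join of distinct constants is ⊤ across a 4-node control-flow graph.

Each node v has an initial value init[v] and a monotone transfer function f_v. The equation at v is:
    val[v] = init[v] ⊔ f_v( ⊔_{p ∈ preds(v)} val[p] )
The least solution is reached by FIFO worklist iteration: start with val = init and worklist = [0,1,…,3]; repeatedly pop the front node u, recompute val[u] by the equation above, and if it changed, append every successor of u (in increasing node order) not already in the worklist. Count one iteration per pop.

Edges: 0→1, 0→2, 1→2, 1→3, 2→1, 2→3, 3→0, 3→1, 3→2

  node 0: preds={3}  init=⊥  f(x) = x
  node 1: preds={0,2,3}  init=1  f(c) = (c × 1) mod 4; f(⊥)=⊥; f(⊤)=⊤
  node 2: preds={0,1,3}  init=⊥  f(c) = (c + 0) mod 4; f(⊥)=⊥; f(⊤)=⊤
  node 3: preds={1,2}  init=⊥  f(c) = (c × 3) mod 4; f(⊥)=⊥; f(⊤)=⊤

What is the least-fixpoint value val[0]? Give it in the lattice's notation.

⊤

Worklist (12 pops):
  #1 pop 0: in=⊥ → ⊥ (no change)
  #2 pop 1: in=⊥ → 1 (no change)
  #3 pop 2: in=1 → 1 (was ⊥); enqueue [1]
  #4 pop 3: in=1 → 3 (was ⊥); enqueue [0,2]
  #5 pop 1: in=⊤ → ⊤ (was 1); enqueue [3]
  #6 pop 0: in=3 → 3 (was ⊥); enqueue [1]
  #7 pop 2: in=⊤ → ⊤ (was 1); enqueue []
  #8 pop 3: in=⊤ → ⊤ (was 3); enqueue [0,2]
  #9 pop 1: in=⊤ → ⊤ (no change)
  #10 pop 0: in=⊤ → ⊤ (was 3); enqueue [1]
  #11 pop 2: in=⊤ → ⊤ (no change)
  #12 pop 1: in=⊤ → ⊤ (no change)

Fixpoint:
  val[0] = ⊤
  val[1] = ⊤
  val[2] = ⊤
  val[3] = ⊤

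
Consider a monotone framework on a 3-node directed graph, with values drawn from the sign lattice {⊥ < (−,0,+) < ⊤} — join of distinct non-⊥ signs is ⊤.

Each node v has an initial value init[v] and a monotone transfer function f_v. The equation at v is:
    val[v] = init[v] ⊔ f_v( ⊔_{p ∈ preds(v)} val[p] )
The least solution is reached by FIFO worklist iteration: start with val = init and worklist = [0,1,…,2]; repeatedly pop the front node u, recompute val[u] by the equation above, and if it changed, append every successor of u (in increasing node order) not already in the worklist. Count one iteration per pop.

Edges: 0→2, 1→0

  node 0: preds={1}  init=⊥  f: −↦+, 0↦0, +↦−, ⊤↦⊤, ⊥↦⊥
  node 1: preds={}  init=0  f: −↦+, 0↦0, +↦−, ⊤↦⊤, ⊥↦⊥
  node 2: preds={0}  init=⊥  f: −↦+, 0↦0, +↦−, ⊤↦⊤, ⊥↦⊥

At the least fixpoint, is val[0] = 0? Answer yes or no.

Trace (3 dequeues):
  [1] u=0 | in 0 | out 0 | prev ⊥ | push {}
  [2] u=1 | in ⊥ | out 0 | ==
  [3] u=2 | in 0 | out 0 | prev ⊥ | push {}

Converged values:
  [0] 0
  [1] 0
  [2] 0

yes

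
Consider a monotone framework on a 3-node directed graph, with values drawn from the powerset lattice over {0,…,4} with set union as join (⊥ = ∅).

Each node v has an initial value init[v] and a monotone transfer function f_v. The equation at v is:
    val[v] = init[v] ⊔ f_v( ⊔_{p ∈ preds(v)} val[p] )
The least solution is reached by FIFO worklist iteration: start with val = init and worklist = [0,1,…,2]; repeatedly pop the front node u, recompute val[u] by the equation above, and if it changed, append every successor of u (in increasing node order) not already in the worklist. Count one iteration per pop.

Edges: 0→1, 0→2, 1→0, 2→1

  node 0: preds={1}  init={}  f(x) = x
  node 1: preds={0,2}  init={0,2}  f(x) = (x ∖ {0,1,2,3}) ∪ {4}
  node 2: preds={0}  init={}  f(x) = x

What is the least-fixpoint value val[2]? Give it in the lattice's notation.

Trace (7 dequeues):
  [1] u=0 | in {0,2} | out {0,2} | prev {} | push {}
  [2] u=1 | in {0,2} | out {0,2,4} | prev {0,2} | push {0}
  [3] u=2 | in {0,2} | out {0,2} | prev {} | push {1}
  [4] u=0 | in {0,2,4} | out {0,2,4} | prev {0,2} | push {2}
  [5] u=1 | in {0,2,4} | out {0,2,4} | ==
  [6] u=2 | in {0,2,4} | out {0,2,4} | prev {0,2} | push {1}
  [7] u=1 | in {0,2,4} | out {0,2,4} | ==

Converged values:
  [0] {0,2,4}
  [1] {0,2,4}
  [2] {0,2,4}

{0,2,4}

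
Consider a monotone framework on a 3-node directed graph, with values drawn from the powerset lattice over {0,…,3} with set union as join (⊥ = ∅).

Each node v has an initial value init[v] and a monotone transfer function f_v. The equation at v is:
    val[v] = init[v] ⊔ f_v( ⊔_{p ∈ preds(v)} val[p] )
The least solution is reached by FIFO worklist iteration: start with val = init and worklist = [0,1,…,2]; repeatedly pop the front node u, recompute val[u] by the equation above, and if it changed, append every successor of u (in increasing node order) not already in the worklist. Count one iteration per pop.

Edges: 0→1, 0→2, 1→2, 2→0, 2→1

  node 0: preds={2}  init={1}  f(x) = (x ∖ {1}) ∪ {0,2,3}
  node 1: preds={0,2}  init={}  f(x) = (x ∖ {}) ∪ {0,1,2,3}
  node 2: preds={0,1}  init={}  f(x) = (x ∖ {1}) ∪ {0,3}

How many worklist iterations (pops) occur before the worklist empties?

Worklist (5 pops):
  #1 pop 0: in={} → {0,1,2,3} (was {1}); enqueue []
  #2 pop 1: in={0,1,2,3} → {0,1,2,3} (was {}); enqueue []
  #3 pop 2: in={0,1,2,3} → {0,2,3} (was {}); enqueue [0,1]
  #4 pop 0: in={0,2,3} → {0,1,2,3} (no change)
  #5 pop 1: in={0,1,2,3} → {0,1,2,3} (no change)

Fixpoint:
  val[0] = {0,1,2,3}
  val[1] = {0,1,2,3}
  val[2] = {0,2,3}

5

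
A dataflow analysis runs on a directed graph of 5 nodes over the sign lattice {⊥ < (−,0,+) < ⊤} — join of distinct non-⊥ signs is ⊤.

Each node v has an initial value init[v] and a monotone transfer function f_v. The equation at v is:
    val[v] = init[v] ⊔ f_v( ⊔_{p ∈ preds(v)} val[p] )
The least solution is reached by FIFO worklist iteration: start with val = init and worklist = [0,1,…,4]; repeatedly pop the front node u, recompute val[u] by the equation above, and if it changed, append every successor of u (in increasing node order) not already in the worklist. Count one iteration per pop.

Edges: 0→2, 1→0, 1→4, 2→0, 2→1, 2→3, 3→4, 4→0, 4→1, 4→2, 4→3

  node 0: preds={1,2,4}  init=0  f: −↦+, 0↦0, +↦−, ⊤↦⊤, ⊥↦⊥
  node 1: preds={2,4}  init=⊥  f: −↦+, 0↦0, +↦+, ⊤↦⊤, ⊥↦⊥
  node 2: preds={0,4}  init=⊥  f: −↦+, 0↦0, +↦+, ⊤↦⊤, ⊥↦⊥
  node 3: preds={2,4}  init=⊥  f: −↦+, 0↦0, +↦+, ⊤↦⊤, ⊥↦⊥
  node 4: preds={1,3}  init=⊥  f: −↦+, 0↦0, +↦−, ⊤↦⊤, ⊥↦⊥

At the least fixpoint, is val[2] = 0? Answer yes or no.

Iteration log — 11 steps:
  step 1. node 0  ⊔preds=⊥  new=0  stable
  step 2. node 1  ⊔preds=⊥  new=⊥  stable
  step 3. node 2  ⊔preds=0  new=0  old=⊥  +wl: 0,1
  step 4. node 3  ⊔preds=0  new=0  old=⊥  +wl: 
  step 5. node 4  ⊔preds=0  new=0  old=⊥  +wl: 2,3
  step 6. node 0  ⊔preds=0  new=0  stable
  step 7. node 1  ⊔preds=0  new=0  old=⊥  +wl: 0,4
  step 8. node 2  ⊔preds=0  new=0  stable
  step 9. node 3  ⊔preds=0  new=0  stable
  step 10. node 0  ⊔preds=0  new=0  stable
  step 11. node 4  ⊔preds=0  new=0  stable

Least fixpoint reached:
  node 0: 0
  node 1: 0
  node 2: 0
  node 3: 0
  node 4: 0

yes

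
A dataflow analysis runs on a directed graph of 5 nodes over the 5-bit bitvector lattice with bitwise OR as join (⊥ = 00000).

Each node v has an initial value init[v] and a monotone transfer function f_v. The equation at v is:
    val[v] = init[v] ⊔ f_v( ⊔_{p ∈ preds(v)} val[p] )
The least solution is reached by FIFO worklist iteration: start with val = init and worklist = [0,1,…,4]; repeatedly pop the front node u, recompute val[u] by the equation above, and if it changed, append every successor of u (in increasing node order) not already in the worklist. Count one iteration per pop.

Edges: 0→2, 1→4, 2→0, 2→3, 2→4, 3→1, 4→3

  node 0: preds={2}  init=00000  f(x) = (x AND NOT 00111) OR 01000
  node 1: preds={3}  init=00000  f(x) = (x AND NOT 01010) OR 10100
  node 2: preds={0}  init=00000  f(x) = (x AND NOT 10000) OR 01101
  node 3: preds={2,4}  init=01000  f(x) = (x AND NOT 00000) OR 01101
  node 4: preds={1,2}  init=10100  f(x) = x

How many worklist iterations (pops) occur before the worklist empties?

Worklist (9 pops):
  #1 pop 0: in=00000 → 01000 (was 00000); enqueue []
  #2 pop 1: in=01000 → 10100 (was 00000); enqueue []
  #3 pop 2: in=01000 → 01101 (was 00000); enqueue [0]
  #4 pop 3: in=11101 → 11101 (was 01000); enqueue [1]
  #5 pop 4: in=11101 → 11101 (was 10100); enqueue [3]
  #6 pop 0: in=01101 → 01000 (no change)
  #7 pop 1: in=11101 → 10101 (was 10100); enqueue [4]
  #8 pop 3: in=11101 → 11101 (no change)
  #9 pop 4: in=11101 → 11101 (no change)

Fixpoint:
  val[0] = 01000
  val[1] = 10101
  val[2] = 01101
  val[3] = 11101
  val[4] = 11101

9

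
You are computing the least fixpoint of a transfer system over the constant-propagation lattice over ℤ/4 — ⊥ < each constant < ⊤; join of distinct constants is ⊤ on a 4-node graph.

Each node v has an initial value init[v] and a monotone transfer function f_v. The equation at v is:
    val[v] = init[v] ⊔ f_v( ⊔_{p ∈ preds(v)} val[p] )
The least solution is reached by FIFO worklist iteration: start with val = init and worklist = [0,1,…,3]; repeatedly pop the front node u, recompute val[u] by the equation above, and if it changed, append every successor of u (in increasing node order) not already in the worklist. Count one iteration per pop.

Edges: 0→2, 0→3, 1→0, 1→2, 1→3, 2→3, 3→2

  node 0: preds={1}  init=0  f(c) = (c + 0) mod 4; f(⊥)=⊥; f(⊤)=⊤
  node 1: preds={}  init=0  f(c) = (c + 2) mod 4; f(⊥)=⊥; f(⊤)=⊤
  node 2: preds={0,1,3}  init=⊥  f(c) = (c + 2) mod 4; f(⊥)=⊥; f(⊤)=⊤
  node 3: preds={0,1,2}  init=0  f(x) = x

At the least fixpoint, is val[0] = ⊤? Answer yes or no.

no

Iteration log — 6 steps:
  step 1. node 0  ⊔preds=0  new=0  stable
  step 2. node 1  ⊔preds=⊥  new=0  stable
  step 3. node 2  ⊔preds=0  new=2  old=⊥  +wl: 
  step 4. node 3  ⊔preds=⊤  new=⊤  old=0  +wl: 2
  step 5. node 2  ⊔preds=⊤  new=⊤  old=2  +wl: 3
  step 6. node 3  ⊔preds=⊤  new=⊤  stable

Least fixpoint reached:
  node 0: 0
  node 1: 0
  node 2: ⊤
  node 3: ⊤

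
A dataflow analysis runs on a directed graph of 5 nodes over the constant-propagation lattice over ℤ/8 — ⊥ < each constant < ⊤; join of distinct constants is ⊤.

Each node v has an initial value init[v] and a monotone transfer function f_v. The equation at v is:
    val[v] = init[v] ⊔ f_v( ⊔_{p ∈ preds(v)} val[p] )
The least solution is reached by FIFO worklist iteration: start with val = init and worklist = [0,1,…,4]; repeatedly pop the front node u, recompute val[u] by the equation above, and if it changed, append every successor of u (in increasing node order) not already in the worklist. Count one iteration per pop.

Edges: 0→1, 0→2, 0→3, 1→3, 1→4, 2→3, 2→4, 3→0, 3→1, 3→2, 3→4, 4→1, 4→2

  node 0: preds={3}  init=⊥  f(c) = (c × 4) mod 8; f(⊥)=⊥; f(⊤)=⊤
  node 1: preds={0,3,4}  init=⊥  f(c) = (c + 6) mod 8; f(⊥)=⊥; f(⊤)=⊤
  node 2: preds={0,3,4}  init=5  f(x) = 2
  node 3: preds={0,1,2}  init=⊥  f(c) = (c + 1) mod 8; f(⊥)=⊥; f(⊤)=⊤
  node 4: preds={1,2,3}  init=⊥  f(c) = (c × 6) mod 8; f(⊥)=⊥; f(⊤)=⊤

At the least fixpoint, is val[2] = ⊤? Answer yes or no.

Trace (10 dequeues):
  [1] u=0 | in ⊥ | out ⊥ | ==
  [2] u=1 | in ⊥ | out ⊥ | ==
  [3] u=2 | in ⊥ | out ⊤ | prev 5 | push {}
  [4] u=3 | in ⊤ | out ⊤ | prev ⊥ | push {0,1,2}
  [5] u=4 | in ⊤ | out ⊤ | prev ⊥ | push {}
  [6] u=0 | in ⊤ | out ⊤ | prev ⊥ | push {3}
  [7] u=1 | in ⊤ | out ⊤ | prev ⊥ | push {4}
  [8] u=2 | in ⊤ | out ⊤ | ==
  [9] u=3 | in ⊤ | out ⊤ | ==
  [10] u=4 | in ⊤ | out ⊤ | ==

Converged values:
  [0] ⊤
  [1] ⊤
  [2] ⊤
  [3] ⊤
  [4] ⊤

yes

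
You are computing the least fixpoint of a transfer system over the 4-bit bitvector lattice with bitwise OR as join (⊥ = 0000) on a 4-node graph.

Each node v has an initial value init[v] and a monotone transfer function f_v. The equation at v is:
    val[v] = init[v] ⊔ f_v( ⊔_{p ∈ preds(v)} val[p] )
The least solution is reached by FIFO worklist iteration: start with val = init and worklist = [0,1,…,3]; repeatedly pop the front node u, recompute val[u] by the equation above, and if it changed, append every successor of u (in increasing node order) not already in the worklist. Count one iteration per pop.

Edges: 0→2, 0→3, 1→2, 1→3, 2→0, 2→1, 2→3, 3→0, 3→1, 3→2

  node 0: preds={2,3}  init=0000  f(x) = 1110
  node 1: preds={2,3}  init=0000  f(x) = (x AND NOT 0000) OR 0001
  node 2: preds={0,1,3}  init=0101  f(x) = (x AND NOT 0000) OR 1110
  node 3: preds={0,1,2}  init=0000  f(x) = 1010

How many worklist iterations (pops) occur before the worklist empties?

Iteration log — 8 steps:
  step 1. node 0  ⊔preds=0101  new=1110  old=0000  +wl: 
  step 2. node 1  ⊔preds=0101  new=0101  old=0000  +wl: 
  step 3. node 2  ⊔preds=1111  new=1111  old=0101  +wl: 0,1
  step 4. node 3  ⊔preds=1111  new=1010  old=0000  +wl: 2
  step 5. node 0  ⊔preds=1111  new=1110  stable
  step 6. node 1  ⊔preds=1111  new=1111  old=0101  +wl: 3
  step 7. node 2  ⊔preds=1111  new=1111  stable
  step 8. node 3  ⊔preds=1111  new=1010  stable

Least fixpoint reached:
  node 0: 1110
  node 1: 1111
  node 2: 1111
  node 3: 1010

8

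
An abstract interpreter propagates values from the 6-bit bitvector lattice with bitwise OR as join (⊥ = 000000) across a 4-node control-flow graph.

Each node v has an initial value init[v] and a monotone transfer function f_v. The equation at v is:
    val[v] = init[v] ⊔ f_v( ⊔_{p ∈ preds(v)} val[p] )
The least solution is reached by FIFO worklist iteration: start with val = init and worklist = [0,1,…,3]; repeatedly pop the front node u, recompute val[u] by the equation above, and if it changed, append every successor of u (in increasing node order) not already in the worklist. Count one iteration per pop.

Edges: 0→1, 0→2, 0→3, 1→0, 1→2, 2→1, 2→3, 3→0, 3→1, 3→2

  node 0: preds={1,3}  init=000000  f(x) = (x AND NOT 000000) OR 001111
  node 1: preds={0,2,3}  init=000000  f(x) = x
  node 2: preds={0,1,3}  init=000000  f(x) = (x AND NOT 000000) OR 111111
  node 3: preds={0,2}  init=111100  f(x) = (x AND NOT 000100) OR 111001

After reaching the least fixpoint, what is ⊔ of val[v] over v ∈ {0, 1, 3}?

111111

Trace (7 dequeues):
  [1] u=0 | in 111100 | out 111111 | prev 000000 | push {}
  [2] u=1 | in 111111 | out 111111 | prev 000000 | push {0}
  [3] u=2 | in 111111 | out 111111 | prev 000000 | push {1}
  [4] u=3 | in 111111 | out 111111 | prev 111100 | push {2}
  [5] u=0 | in 111111 | out 111111 | ==
  [6] u=1 | in 111111 | out 111111 | ==
  [7] u=2 | in 111111 | out 111111 | ==

Converged values:
  [0] 111111
  [1] 111111
  [2] 111111
  [3] 111111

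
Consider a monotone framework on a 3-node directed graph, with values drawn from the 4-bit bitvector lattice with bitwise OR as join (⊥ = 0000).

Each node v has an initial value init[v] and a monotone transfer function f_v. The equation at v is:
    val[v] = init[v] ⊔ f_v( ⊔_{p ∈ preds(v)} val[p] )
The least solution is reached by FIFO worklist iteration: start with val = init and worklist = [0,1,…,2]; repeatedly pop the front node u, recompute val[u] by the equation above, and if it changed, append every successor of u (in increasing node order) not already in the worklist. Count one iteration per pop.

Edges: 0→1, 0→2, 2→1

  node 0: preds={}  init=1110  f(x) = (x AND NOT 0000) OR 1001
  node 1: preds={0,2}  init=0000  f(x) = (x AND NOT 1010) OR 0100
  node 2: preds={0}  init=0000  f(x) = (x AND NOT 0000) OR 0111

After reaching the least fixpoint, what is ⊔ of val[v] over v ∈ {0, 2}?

Trace (4 dequeues):
  [1] u=0 | in 0000 | out 1111 | prev 1110 | push {}
  [2] u=1 | in 1111 | out 0101 | prev 0000 | push {}
  [3] u=2 | in 1111 | out 1111 | prev 0000 | push {1}
  [4] u=1 | in 1111 | out 0101 | ==

Converged values:
  [0] 1111
  [1] 0101
  [2] 1111

1111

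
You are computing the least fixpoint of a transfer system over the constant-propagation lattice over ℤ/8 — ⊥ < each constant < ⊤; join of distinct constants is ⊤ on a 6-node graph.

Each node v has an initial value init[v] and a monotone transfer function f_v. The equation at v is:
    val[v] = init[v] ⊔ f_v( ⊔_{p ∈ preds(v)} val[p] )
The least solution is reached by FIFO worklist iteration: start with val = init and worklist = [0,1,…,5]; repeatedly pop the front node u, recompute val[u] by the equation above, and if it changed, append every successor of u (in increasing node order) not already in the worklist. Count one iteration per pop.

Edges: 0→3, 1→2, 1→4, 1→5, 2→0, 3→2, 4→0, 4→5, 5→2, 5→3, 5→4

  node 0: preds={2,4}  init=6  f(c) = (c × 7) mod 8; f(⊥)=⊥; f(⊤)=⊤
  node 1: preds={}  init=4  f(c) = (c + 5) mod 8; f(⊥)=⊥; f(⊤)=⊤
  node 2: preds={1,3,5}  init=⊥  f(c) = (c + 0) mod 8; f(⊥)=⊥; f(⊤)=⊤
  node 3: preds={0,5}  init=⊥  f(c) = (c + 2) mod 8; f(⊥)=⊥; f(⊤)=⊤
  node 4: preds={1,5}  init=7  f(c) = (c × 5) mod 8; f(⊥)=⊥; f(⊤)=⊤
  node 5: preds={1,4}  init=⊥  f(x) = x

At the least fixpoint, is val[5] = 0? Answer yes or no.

Iteration log — 11 steps:
  step 1. node 0  ⊔preds=7  new=⊤  old=6  +wl: 
  step 2. node 1  ⊔preds=⊥  new=4  stable
  step 3. node 2  ⊔preds=4  new=4  old=⊥  +wl: 0
  step 4. node 3  ⊔preds=⊤  new=⊤  old=⊥  +wl: 2
  step 5. node 4  ⊔preds=4  new=⊤  old=7  +wl: 
  step 6. node 5  ⊔preds=⊤  new=⊤  old=⊥  +wl: 3,4
  step 7. node 0  ⊔preds=⊤  new=⊤  stable
  step 8. node 2  ⊔preds=⊤  new=⊤  old=4  +wl: 0
  step 9. node 3  ⊔preds=⊤  new=⊤  stable
  step 10. node 4  ⊔preds=⊤  new=⊤  stable
  step 11. node 0  ⊔preds=⊤  new=⊤  stable

Least fixpoint reached:
  node 0: ⊤
  node 1: 4
  node 2: ⊤
  node 3: ⊤
  node 4: ⊤
  node 5: ⊤

no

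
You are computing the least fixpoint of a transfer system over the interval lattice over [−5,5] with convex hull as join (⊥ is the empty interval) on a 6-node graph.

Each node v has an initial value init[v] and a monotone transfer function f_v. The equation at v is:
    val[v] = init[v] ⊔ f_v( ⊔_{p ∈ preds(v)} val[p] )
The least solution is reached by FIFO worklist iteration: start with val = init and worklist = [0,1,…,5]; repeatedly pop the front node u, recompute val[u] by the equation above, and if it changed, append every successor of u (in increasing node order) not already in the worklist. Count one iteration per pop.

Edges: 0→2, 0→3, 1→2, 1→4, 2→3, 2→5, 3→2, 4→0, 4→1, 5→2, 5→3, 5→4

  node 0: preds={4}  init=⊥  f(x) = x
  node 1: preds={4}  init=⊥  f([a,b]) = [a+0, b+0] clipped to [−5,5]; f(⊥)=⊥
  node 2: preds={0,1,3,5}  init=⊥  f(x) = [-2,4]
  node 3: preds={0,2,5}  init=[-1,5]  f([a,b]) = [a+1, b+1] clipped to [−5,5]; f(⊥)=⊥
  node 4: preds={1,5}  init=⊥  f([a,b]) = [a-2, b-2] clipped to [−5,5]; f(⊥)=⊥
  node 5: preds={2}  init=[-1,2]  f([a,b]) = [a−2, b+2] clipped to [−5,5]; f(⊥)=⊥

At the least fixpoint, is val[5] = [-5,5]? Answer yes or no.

Iteration log — 18 steps:
  step 1. node 0  ⊔preds=⊥  new=⊥  stable
  step 2. node 1  ⊔preds=⊥  new=⊥  stable
  step 3. node 2  ⊔preds=[-1,5]  new=[-2,4]  old=⊥  +wl: 
  step 4. node 3  ⊔preds=[-2,4]  new=[-1,5]  stable
  step 5. node 4  ⊔preds=[-1,2]  new=[-3,0]  old=⊥  +wl: 0,1
  step 6. node 5  ⊔preds=[-2,4]  new=[-4,5]  old=[-1,2]  +wl: 2,3,4
  step 7. node 0  ⊔preds=[-3,0]  new=[-3,0]  old=⊥  +wl: 
  step 8. node 1  ⊔preds=[-3,0]  new=[-3,0]  old=⊥  +wl: 
  step 9. node 2  ⊔preds=[-4,5]  new=[-2,4]  stable
  step 10. node 3  ⊔preds=[-4,5]  new=[-3,5]  old=[-1,5]  +wl: 2
  step 11. node 4  ⊔preds=[-4,5]  new=[-5,3]  old=[-3,0]  +wl: 0,1
  step 12. node 2  ⊔preds=[-4,5]  new=[-2,4]  stable
  step 13. node 0  ⊔preds=[-5,3]  new=[-5,3]  old=[-3,0]  +wl: 2,3
  step 14. node 1  ⊔preds=[-5,3]  new=[-5,3]  old=[-3,0]  +wl: 4
  step 15. node 2  ⊔preds=[-5,5]  new=[-2,4]  stable
  step 16. node 3  ⊔preds=[-5,5]  new=[-4,5]  old=[-3,5]  +wl: 2
  step 17. node 4  ⊔preds=[-5,5]  new=[-5,3]  stable
  step 18. node 2  ⊔preds=[-5,5]  new=[-2,4]  stable

Least fixpoint reached:
  node 0: [-5,3]
  node 1: [-5,3]
  node 2: [-2,4]
  node 3: [-4,5]
  node 4: [-5,3]
  node 5: [-4,5]

no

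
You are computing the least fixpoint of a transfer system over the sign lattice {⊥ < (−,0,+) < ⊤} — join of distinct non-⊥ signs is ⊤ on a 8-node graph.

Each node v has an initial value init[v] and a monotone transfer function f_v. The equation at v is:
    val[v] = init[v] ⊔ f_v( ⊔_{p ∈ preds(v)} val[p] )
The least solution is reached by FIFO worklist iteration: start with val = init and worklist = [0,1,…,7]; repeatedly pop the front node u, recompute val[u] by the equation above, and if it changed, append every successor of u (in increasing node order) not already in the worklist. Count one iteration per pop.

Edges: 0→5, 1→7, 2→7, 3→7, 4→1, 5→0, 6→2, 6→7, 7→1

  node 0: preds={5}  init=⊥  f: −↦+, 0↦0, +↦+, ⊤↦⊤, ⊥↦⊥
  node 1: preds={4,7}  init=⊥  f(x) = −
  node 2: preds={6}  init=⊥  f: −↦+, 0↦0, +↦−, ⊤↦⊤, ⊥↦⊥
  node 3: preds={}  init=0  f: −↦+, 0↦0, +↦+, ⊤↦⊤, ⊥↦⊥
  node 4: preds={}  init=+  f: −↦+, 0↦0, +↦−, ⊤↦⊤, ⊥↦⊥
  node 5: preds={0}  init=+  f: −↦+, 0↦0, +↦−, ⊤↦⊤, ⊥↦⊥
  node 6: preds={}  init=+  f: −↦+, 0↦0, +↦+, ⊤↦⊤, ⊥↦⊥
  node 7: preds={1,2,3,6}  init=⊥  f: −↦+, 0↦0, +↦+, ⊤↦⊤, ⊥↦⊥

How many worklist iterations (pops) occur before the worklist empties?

11

Iteration log — 11 steps:
  step 1. node 0  ⊔preds=+  new=+  old=⊥  +wl: 
  step 2. node 1  ⊔preds=+  new=−  old=⊥  +wl: 
  step 3. node 2  ⊔preds=+  new=−  old=⊥  +wl: 
  step 4. node 3  ⊔preds=⊥  new=0  stable
  step 5. node 4  ⊔preds=⊥  new=+  stable
  step 6. node 5  ⊔preds=+  new=⊤  old=+  +wl: 0
  step 7. node 6  ⊔preds=⊥  new=+  stable
  step 8. node 7  ⊔preds=⊤  new=⊤  old=⊥  +wl: 1
  step 9. node 0  ⊔preds=⊤  new=⊤  old=+  +wl: 5
  step 10. node 1  ⊔preds=⊤  new=−  stable
  step 11. node 5  ⊔preds=⊤  new=⊤  stable

Least fixpoint reached:
  node 0: ⊤
  node 1: −
  node 2: −
  node 3: 0
  node 4: +
  node 5: ⊤
  node 6: +
  node 7: ⊤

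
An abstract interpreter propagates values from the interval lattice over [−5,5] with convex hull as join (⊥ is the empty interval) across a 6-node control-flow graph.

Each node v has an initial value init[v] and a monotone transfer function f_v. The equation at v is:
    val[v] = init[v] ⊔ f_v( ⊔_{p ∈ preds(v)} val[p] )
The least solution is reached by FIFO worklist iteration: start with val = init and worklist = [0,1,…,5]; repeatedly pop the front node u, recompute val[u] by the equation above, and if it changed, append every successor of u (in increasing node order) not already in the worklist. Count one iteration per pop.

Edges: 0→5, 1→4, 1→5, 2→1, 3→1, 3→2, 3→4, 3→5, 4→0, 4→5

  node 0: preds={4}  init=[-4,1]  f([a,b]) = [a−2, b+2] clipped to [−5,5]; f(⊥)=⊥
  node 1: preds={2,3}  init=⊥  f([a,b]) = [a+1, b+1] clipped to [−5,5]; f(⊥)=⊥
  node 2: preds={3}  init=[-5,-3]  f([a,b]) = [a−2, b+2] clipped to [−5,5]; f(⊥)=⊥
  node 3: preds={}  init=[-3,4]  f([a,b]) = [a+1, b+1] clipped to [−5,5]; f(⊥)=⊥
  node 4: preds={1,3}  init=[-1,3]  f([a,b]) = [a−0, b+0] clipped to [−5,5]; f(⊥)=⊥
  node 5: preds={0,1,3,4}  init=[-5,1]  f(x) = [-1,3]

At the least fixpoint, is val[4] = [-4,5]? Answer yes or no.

Iteration log — 9 steps:
  step 1. node 0  ⊔preds=[-1,3]  new=[-4,5]  old=[-4,1]  +wl: 
  step 2. node 1  ⊔preds=[-5,4]  new=[-4,5]  old=⊥  +wl: 
  step 3. node 2  ⊔preds=[-3,4]  new=[-5,5]  old=[-5,-3]  +wl: 1
  step 4. node 3  ⊔preds=⊥  new=[-3,4]  stable
  step 5. node 4  ⊔preds=[-4,5]  new=[-4,5]  old=[-1,3]  +wl: 0
  step 6. node 5  ⊔preds=[-4,5]  new=[-5,3]  old=[-5,1]  +wl: 
  step 7. node 1  ⊔preds=[-5,5]  new=[-4,5]  stable
  step 8. node 0  ⊔preds=[-4,5]  new=[-5,5]  old=[-4,5]  +wl: 5
  step 9. node 5  ⊔preds=[-5,5]  new=[-5,3]  stable

Least fixpoint reached:
  node 0: [-5,5]
  node 1: [-4,5]
  node 2: [-5,5]
  node 3: [-3,4]
  node 4: [-4,5]
  node 5: [-5,3]

yes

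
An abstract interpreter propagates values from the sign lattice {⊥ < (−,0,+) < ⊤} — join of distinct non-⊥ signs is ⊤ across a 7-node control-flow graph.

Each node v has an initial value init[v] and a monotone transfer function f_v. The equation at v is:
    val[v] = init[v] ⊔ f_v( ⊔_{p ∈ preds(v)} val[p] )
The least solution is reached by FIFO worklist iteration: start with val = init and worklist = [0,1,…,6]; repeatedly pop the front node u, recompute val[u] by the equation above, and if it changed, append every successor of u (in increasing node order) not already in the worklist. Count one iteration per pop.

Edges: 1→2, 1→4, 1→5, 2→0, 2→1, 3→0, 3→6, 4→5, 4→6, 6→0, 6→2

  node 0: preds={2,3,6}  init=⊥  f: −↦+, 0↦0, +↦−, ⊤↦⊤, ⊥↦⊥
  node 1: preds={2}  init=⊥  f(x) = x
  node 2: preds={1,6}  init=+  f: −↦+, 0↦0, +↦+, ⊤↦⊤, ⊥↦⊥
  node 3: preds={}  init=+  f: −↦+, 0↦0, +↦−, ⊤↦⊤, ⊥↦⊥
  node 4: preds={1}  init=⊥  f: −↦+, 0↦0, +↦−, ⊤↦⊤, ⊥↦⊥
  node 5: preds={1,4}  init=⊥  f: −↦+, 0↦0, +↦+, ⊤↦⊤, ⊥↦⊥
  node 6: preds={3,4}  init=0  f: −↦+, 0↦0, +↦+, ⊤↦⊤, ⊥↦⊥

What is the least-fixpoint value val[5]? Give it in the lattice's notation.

Iteration log — 13 steps:
  step 1. node 0  ⊔preds=⊤  new=⊤  old=⊥  +wl: 
  step 2. node 1  ⊔preds=+  new=+  old=⊥  +wl: 
  step 3. node 2  ⊔preds=⊤  new=⊤  old=+  +wl: 0,1
  step 4. node 3  ⊔preds=⊥  new=+  stable
  step 5. node 4  ⊔preds=+  new=−  old=⊥  +wl: 
  step 6. node 5  ⊔preds=⊤  new=⊤  old=⊥  +wl: 
  step 7. node 6  ⊔preds=⊤  new=⊤  old=0  +wl: 2
  step 8. node 0  ⊔preds=⊤  new=⊤  stable
  step 9. node 1  ⊔preds=⊤  new=⊤  old=+  +wl: 4,5
  step 10. node 2  ⊔preds=⊤  new=⊤  stable
  step 11. node 4  ⊔preds=⊤  new=⊤  old=−  +wl: 6
  step 12. node 5  ⊔preds=⊤  new=⊤  stable
  step 13. node 6  ⊔preds=⊤  new=⊤  stable

Least fixpoint reached:
  node 0: ⊤
  node 1: ⊤
  node 2: ⊤
  node 3: +
  node 4: ⊤
  node 5: ⊤
  node 6: ⊤

⊤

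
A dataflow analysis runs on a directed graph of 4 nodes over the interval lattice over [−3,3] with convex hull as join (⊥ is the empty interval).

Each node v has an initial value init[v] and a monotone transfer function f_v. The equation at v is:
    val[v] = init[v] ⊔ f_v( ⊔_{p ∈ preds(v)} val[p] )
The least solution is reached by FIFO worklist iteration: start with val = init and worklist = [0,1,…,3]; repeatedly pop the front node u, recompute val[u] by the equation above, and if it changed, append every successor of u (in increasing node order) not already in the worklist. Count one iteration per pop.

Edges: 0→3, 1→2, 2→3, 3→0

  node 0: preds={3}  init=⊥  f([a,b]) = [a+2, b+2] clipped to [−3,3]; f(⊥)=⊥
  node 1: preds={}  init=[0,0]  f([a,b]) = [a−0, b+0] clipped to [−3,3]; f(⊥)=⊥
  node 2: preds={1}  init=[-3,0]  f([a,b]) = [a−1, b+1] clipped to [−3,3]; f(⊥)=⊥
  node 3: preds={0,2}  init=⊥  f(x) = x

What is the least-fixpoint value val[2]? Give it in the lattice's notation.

[-3,1]

Worklist (7 pops):
  #1 pop 0: in=⊥ → ⊥ (no change)
  #2 pop 1: in=⊥ → [0,0] (no change)
  #3 pop 2: in=[0,0] → [-3,1] (was [-3,0]); enqueue []
  #4 pop 3: in=[-3,1] → [-3,1] (was ⊥); enqueue [0]
  #5 pop 0: in=[-3,1] → [-1,3] (was ⊥); enqueue [3]
  #6 pop 3: in=[-3,3] → [-3,3] (was [-3,1]); enqueue [0]
  #7 pop 0: in=[-3,3] → [-1,3] (no change)

Fixpoint:
  val[0] = [-1,3]
  val[1] = [0,0]
  val[2] = [-3,1]
  val[3] = [-3,3]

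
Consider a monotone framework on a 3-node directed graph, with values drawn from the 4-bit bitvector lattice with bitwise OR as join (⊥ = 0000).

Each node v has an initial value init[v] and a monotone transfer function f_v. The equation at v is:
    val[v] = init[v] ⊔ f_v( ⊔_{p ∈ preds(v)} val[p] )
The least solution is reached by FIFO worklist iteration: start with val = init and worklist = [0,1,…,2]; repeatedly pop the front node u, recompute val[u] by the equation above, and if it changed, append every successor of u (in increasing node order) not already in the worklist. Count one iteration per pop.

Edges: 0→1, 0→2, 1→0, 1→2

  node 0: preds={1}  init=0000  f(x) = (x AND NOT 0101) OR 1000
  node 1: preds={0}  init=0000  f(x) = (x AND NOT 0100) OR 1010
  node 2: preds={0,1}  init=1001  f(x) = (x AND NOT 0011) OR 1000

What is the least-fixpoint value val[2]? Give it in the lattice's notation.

Trace (6 dequeues):
  [1] u=0 | in 0000 | out 1000 | prev 0000 | push {}
  [2] u=1 | in 1000 | out 1010 | prev 0000 | push {0}
  [3] u=2 | in 1010 | out 1001 | ==
  [4] u=0 | in 1010 | out 1010 | prev 1000 | push {1,2}
  [5] u=1 | in 1010 | out 1010 | ==
  [6] u=2 | in 1010 | out 1001 | ==

Converged values:
  [0] 1010
  [1] 1010
  [2] 1001

1001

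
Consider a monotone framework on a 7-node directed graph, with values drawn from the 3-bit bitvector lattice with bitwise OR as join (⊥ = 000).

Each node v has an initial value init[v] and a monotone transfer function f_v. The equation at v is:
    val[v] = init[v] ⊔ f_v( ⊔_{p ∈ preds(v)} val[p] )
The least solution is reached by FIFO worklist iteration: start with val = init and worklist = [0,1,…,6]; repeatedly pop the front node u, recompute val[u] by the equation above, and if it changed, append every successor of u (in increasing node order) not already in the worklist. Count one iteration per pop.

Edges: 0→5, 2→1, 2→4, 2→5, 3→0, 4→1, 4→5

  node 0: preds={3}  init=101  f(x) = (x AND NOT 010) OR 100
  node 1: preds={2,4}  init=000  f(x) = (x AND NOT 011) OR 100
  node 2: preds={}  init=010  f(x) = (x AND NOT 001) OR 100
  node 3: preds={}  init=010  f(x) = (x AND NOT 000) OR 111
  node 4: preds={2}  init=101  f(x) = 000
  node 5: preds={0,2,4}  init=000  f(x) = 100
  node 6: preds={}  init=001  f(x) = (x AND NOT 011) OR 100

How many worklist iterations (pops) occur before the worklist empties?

9

Iteration log — 9 steps:
  step 1. node 0  ⊔preds=010  new=101  stable
  step 2. node 1  ⊔preds=111  new=100  old=000  +wl: 
  step 3. node 2  ⊔preds=000  new=110  old=010  +wl: 1
  step 4. node 3  ⊔preds=000  new=111  old=010  +wl: 0
  step 5. node 4  ⊔preds=110  new=101  stable
  step 6. node 5  ⊔preds=111  new=100  old=000  +wl: 
  step 7. node 6  ⊔preds=000  new=101  old=001  +wl: 
  step 8. node 1  ⊔preds=111  new=100  stable
  step 9. node 0  ⊔preds=111  new=101  stable

Least fixpoint reached:
  node 0: 101
  node 1: 100
  node 2: 110
  node 3: 111
  node 4: 101
  node 5: 100
  node 6: 101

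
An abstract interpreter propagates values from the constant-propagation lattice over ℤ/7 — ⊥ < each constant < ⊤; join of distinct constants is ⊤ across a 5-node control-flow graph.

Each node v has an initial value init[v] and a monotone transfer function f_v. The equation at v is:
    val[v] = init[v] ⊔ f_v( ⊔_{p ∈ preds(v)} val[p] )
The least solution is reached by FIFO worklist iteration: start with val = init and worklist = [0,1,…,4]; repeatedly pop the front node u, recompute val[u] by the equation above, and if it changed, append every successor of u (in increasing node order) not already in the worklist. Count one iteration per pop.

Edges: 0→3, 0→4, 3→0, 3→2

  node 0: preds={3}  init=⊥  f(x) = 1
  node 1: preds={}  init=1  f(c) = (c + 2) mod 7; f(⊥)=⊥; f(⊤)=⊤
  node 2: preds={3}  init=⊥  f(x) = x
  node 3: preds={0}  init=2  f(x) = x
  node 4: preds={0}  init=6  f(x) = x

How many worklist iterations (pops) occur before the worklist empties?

7

Worklist (7 pops):
  #1 pop 0: in=2 → 1 (was ⊥); enqueue []
  #2 pop 1: in=⊥ → 1 (no change)
  #3 pop 2: in=2 → 2 (was ⊥); enqueue []
  #4 pop 3: in=1 → ⊤ (was 2); enqueue [0,2]
  #5 pop 4: in=1 → ⊤ (was 6); enqueue []
  #6 pop 0: in=⊤ → 1 (no change)
  #7 pop 2: in=⊤ → ⊤ (was 2); enqueue []

Fixpoint:
  val[0] = 1
  val[1] = 1
  val[2] = ⊤
  val[3] = ⊤
  val[4] = ⊤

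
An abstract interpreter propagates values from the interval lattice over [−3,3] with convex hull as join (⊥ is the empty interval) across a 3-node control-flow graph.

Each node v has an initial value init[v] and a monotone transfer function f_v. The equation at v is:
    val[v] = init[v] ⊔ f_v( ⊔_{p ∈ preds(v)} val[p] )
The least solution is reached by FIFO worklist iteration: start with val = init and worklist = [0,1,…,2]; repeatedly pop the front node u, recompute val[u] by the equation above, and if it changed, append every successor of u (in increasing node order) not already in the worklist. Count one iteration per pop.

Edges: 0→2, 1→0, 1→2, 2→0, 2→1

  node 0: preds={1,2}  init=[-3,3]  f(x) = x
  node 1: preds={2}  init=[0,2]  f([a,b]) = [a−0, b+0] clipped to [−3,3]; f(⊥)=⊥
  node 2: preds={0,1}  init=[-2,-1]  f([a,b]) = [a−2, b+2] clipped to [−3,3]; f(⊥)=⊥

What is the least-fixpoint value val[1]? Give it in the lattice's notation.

Iteration log — 7 steps:
  step 1. node 0  ⊔preds=[-2,2]  new=[-3,3]  stable
  step 2. node 1  ⊔preds=[-2,-1]  new=[-2,2]  old=[0,2]  +wl: 0
  step 3. node 2  ⊔preds=[-3,3]  new=[-3,3]  old=[-2,-1]  +wl: 1
  step 4. node 0  ⊔preds=[-3,3]  new=[-3,3]  stable
  step 5. node 1  ⊔preds=[-3,3]  new=[-3,3]  old=[-2,2]  +wl: 0,2
  step 6. node 0  ⊔preds=[-3,3]  new=[-3,3]  stable
  step 7. node 2  ⊔preds=[-3,3]  new=[-3,3]  stable

Least fixpoint reached:
  node 0: [-3,3]
  node 1: [-3,3]
  node 2: [-3,3]

[-3,3]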